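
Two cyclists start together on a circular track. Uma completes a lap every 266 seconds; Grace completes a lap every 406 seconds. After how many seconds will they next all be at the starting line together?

They coincide at every common multiple of the periods; the first is the LCM.
266 = 2 × 7 × 19
406 = 2 × 7 × 29
LCM(266, 406) = 2 × 7 × 19 × 29 = 7714.

7714 seconds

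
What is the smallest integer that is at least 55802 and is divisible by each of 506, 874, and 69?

57684

The integer must be a common multiple of 506, 874, and 69, so a multiple of their LCM.
506 = 2 × 11 × 23
874 = 2 × 19 × 23
69 = 3 × 23
LCM(506, 874, 69) = 2 × 3 × 11 × 19 × 23 = 28842.
Smallest multiple of 28842 that is ≥ 55802: ⌈55802/28842⌉ × 28842 = 2 × 28842 = 57684.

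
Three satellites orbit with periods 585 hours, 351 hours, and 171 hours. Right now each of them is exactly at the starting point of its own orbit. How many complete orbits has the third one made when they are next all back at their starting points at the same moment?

The first common completion time is the LCM of the periods.
585 = 3^2 × 5 × 13
351 = 3^3 × 13
171 = 3^2 × 19
LCM(585, 351, 171) = 3^3 × 5 × 13 × 19 = 33345.
Orbits for period 171: 33345 / 171 = 195.

195 orbits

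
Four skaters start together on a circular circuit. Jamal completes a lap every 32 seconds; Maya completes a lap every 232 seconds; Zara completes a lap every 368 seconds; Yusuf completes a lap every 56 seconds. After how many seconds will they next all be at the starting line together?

149408 seconds

They coincide at every common multiple of the periods; the first is the LCM.
32 = 2^5
232 = 2^3 × 29
368 = 2^4 × 23
56 = 2^3 × 7
LCM(32, 232, 368, 56) = 2^5 × 7 × 23 × 29 = 149408.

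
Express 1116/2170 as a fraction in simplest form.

1116 = 2^2 × 3^2 × 31
2170 = 2 × 5 × 7 × 31
gcd(1116, 2170) = 2 × 31 = 62.
Divide numerator and denominator by 62: 1116/2170 = 18/35.

18/35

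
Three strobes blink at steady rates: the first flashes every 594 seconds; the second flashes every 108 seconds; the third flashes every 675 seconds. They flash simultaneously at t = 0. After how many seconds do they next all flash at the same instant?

They coincide at every common multiple of the periods; the first is the LCM.
594 = 2 × 3^3 × 11
108 = 2^2 × 3^3
675 = 3^3 × 5^2
LCM(594, 108, 675) = 2^2 × 3^3 × 5^2 × 11 = 29700.

29700 seconds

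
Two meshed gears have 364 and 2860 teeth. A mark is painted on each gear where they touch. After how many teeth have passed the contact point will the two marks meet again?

They coincide at every common multiple of the periods; the first is the LCM.
364 = 2^2 × 7 × 13
2860 = 2^2 × 5 × 11 × 13
LCM(364, 2860) = 2^2 × 5 × 7 × 11 × 13 = 20020.

20020 teeth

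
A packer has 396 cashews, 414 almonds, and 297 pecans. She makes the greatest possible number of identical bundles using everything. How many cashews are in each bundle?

44

Number of bundles = gcd(396, 414, 297).
396 = 2^2 × 3^2 × 11
414 = 2 × 3^2 × 23
297 = 3^3 × 11
gcd(396, 414, 297) = 3^2 = 9.
cashews per bundle = 396 / 9 = 44.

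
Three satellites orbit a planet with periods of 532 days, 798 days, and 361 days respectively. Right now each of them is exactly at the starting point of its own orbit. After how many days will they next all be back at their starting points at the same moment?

The first simultaneous occurrence is after LCM of the individual periods.
532 = 2^2 × 7 × 19
798 = 2 × 3 × 7 × 19
361 = 19^2
LCM(532, 798, 361) = 2^2 × 3 × 7 × 19^2 = 30324.

30324 days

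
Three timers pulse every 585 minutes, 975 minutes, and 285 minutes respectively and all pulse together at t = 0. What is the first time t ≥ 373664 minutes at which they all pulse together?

Joint pulses occur at multiples of LCM(585, 975, 285).
585 = 3^2 × 5 × 13
975 = 3 × 5^2 × 13
285 = 3 × 5 × 19
LCM(585, 975, 285) = 3^2 × 5^2 × 13 × 19 = 55575.
Smallest multiple of 55575 that is ≥ 373664: ⌈373664/55575⌉ × 55575 = 7 × 55575 = 389025.

389025 minutes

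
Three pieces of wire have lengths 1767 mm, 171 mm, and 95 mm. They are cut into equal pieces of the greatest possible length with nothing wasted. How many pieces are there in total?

107

Piece length = gcd(1767, 171, 95).
1767 = 3 × 19 × 31
171 = 3^2 × 19
95 = 5 × 19
gcd(1767, 171, 95) = 19.
Total pieces = 1767/19 + 171/19 + 95/19 = 93 + 9 + 5 = 107.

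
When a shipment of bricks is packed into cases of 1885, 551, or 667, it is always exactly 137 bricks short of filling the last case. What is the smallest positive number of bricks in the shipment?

823608

Being 137 short of a full case of size k means N ≡ −137 (mod k), i.e. N + 137 is a multiple of each size.
1885 = 5 × 13 × 29
551 = 19 × 29
667 = 23 × 29
LCM(1885, 551, 667) = 5 × 13 × 19 × 23 × 29 = 823745.
Smallest positive N is 823745 − 137 = 823608.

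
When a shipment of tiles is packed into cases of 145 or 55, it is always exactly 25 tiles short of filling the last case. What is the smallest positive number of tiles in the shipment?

1570

Being 25 short of a full case of size k means N ≡ −25 (mod k), i.e. N + 25 is a multiple of each size.
145 = 5 × 29
55 = 5 × 11
LCM(145, 55) = 5 × 11 × 29 = 1595.
Smallest positive N is 1595 − 25 = 1570.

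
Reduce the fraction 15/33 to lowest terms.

15 = 3 × 5
33 = 3 × 11
gcd(15, 33) = 3.
Divide numerator and denominator by 3: 15/33 = 5/11.

5/11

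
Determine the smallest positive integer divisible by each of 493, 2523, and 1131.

557583

493 = 17 × 29
2523 = 3 × 29^2
1131 = 3 × 13 × 29
LCM(493, 2523, 1131) = 3 × 13 × 17 × 29^2 = 557583.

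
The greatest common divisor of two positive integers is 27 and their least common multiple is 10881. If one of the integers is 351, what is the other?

837

For two integers, gcd × lcm = product, so the other is (27 × 10881) / 351 = 293787 / 351 = 837.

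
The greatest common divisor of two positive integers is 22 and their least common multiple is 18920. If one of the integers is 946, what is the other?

For two integers, gcd × lcm = product, so the other is (22 × 18920) / 946 = 416240 / 946 = 440.

440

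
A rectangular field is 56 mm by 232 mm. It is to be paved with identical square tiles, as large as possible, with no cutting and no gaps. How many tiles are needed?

Tile side = gcd(56, 232).
56 = 2^3 × 7
232 = 2^3 × 29
gcd(56, 232) = 2^3 = 8.
Tiles: (56/8) × (232/8) = 7 × 29 = 203.

203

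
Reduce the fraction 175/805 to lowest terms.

5/23

175 = 5^2 × 7
805 = 5 × 7 × 23
gcd(175, 805) = 5 × 7 = 35.
Divide numerator and denominator by 35: 175/805 = 5/23.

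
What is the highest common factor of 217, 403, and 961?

31

217 = 7 × 31
403 = 13 × 31
961 = 31^2
gcd(217, 403, 961) = 31.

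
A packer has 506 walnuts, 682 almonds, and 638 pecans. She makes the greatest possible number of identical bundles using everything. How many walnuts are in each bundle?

Number of bundles = gcd(506, 682, 638).
506 = 2 × 11 × 23
682 = 2 × 11 × 31
638 = 2 × 11 × 29
gcd(506, 682, 638) = 2 × 11 = 22.
walnuts per bundle = 506 / 22 = 23.

23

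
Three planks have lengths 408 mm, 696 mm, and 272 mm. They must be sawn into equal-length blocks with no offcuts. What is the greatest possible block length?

This is the greatest common divisor of 408, 696, and 272.
408 = 2^3 × 3 × 17
696 = 2^3 × 3 × 29
272 = 2^4 × 17
gcd(408, 696, 272) = 2^3 = 8.

8 mm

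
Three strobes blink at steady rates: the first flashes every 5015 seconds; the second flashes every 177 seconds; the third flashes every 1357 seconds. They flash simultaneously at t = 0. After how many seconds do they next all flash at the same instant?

346035 seconds

The first simultaneous occurrence is after LCM of the individual periods.
5015 = 5 × 17 × 59
177 = 3 × 59
1357 = 23 × 59
LCM(5015, 177, 1357) = 3 × 5 × 17 × 23 × 59 = 346035.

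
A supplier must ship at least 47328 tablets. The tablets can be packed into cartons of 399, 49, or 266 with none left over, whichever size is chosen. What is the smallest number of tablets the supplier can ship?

The number of tablets must be a common multiple of 399, 49, and 266, so a multiple of their LCM.
399 = 3 × 7 × 19
49 = 7^2
266 = 2 × 7 × 19
LCM(399, 49, 266) = 2 × 3 × 7^2 × 19 = 5586.
Smallest multiple of 5586 that is ≥ 47328: ⌈47328/5586⌉ × 5586 = 9 × 5586 = 50274.

50274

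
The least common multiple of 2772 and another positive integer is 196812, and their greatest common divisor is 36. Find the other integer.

gcd × lcm = product of the two integers, so the other integer is (36 × 196812) / 2772 = 2556.

2556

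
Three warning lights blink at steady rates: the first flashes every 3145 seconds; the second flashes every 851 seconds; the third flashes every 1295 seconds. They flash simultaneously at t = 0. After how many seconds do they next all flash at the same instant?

They coincide at every common multiple of the periods; the first is the LCM.
3145 = 5 × 17 × 37
851 = 23 × 37
1295 = 5 × 7 × 37
LCM(3145, 851, 1295) = 5 × 7 × 17 × 23 × 37 = 506345.

506345 seconds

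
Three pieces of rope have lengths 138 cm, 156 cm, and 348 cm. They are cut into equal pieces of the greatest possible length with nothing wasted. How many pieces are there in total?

Piece length = gcd(138, 156, 348).
138 = 2 × 3 × 23
156 = 2^2 × 3 × 13
348 = 2^2 × 3 × 29
gcd(138, 156, 348) = 2 × 3 = 6.
Total pieces = 138/6 + 156/6 + 348/6 = 23 + 26 + 58 = 107.

107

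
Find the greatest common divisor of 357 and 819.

357 = 3 × 7 × 17
819 = 3^2 × 7 × 13
gcd(357, 819) = 3 × 7 = 21.

21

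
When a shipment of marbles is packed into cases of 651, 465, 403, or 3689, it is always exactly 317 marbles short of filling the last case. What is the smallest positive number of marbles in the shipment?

719038

Being 317 short of a full case of size k means N ≡ −317 (mod k), i.e. N + 317 is a multiple of each size.
651 = 3 × 7 × 31
465 = 3 × 5 × 31
403 = 13 × 31
3689 = 7 × 17 × 31
LCM(651, 465, 403, 3689) = 3 × 5 × 7 × 13 × 17 × 31 = 719355.
Smallest positive N is 719355 − 317 = 719038.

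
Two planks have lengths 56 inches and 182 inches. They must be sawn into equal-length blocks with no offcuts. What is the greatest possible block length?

By the Euclidean algorithm:
182 = 3 × 56 + 14
56 = 4 × 14 + 0
gcd(56, 182) = 14.

14 inches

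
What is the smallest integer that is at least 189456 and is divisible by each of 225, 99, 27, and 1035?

The integer must be a common multiple of 225, 99, 27, and 1035, so a multiple of their LCM.
225 = 3^2 × 5^2
99 = 3^2 × 11
27 = 3^3
1035 = 3^2 × 5 × 23
LCM(225, 99, 27, 1035) = 3^3 × 5^2 × 11 × 23 = 170775.
Smallest multiple of 170775 that is ≥ 189456: ⌈189456/170775⌉ × 170775 = 2 × 170775 = 341550.

341550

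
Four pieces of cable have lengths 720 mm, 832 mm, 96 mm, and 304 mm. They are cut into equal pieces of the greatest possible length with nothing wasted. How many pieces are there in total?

Piece length = gcd(720, 832, 96, 304).
720 = 2^4 × 3^2 × 5
832 = 2^6 × 13
96 = 2^5 × 3
304 = 2^4 × 19
gcd(720, 832, 96, 304) = 2^4 = 16.
Total pieces = 720/16 + 832/16 + 96/16 + 304/16 = 45 + 52 + 6 + 19 = 122.

122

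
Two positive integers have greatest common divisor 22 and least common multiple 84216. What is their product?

1852752

For any two positive integers, gcd × lcm = product = 22 × 84216 = 1852752.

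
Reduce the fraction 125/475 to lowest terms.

125 = 5^3
475 = 5^2 × 19
gcd(125, 475) = 5^2 = 25.
Divide numerator and denominator by 25: 125/475 = 5/19.

5/19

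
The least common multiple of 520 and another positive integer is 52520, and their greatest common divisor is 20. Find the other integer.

gcd × lcm = product of the two integers, so the other integer is (20 × 52520) / 520 = 2020.

2020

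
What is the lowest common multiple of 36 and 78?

36 = 2^2 × 3^2
78 = 2 × 3 × 13
LCM(36, 78) = 2^2 × 3^2 × 13 = 468.

468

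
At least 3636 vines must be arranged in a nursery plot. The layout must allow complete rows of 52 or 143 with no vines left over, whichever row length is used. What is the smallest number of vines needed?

4004

The number of vines must be a common multiple of 52 and 143, so a multiple of their LCM.
52 = 2^2 × 13
143 = 11 × 13
LCM(52, 143) = 2^2 × 11 × 13 = 572.
Smallest multiple of 572 that is ≥ 3636: ⌈3636/572⌉ × 572 = 7 × 572 = 4004.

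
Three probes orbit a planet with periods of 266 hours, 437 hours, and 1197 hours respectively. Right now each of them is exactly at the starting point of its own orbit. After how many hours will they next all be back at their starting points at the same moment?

55062 hours

They coincide at every common multiple of the periods; the first is the LCM.
266 = 2 × 7 × 19
437 = 19 × 23
1197 = 3^2 × 7 × 19
LCM(266, 437, 1197) = 2 × 3^2 × 7 × 19 × 23 = 55062.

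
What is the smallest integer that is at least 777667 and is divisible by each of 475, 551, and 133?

The integer must be a common multiple of 475, 551, and 133, so a multiple of their LCM.
475 = 5^2 × 19
551 = 19 × 29
133 = 7 × 19
LCM(475, 551, 133) = 5^2 × 7 × 19 × 29 = 96425.
Smallest multiple of 96425 that is ≥ 777667: ⌈777667/96425⌉ × 96425 = 9 × 96425 = 867825.

867825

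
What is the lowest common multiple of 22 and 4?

44

22 = 2 × 11
4 = 2^2
LCM(22, 4) = 2^2 × 11 = 44.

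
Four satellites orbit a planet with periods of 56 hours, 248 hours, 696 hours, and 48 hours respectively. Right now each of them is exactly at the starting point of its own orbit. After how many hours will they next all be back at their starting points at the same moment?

302064 hours

They coincide at every common multiple of the periods; the first is the LCM.
56 = 2^3 × 7
248 = 2^3 × 31
696 = 2^3 × 3 × 29
48 = 2^4 × 3
LCM(56, 248, 696, 48) = 2^4 × 3 × 7 × 29 × 31 = 302064.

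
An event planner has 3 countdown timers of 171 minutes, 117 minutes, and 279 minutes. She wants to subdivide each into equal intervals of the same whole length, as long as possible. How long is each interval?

9 minutes

The interval must divide each timer length; the longest such is the gcd.
171 = 3^2 × 19
117 = 3^2 × 13
279 = 3^2 × 31
gcd(171, 117, 279) = 3^2 = 9.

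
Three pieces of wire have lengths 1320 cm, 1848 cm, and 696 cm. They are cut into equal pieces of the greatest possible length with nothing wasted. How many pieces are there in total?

Piece length = gcd(1320, 1848, 696).
1320 = 2^3 × 3 × 5 × 11
1848 = 2^3 × 3 × 7 × 11
696 = 2^3 × 3 × 29
gcd(1320, 1848, 696) = 2^3 × 3 = 24.
Total pieces = 1320/24 + 1848/24 + 696/24 = 55 + 77 + 29 = 161.

161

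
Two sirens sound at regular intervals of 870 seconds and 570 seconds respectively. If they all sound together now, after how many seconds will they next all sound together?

They coincide at every common multiple of the periods; the first is the LCM.
870 = 2 × 3 × 5 × 29
570 = 2 × 3 × 5 × 19
LCM(870, 570) = 2 × 3 × 5 × 19 × 29 = 16530.

16530 seconds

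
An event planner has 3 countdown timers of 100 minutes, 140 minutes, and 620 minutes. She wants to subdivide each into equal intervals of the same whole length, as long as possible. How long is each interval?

The interval must divide each timer length; the longest such is the gcd.
100 = 2^2 × 5^2
140 = 2^2 × 5 × 7
620 = 2^2 × 5 × 31
gcd(100, 140, 620) = 2^2 × 5 = 20.

20 minutes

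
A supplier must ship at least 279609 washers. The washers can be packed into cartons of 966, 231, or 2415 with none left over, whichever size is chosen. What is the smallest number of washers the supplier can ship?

318780

The number of washers must be a common multiple of 966, 231, and 2415, so a multiple of their LCM.
966 = 2 × 3 × 7 × 23
231 = 3 × 7 × 11
2415 = 3 × 5 × 7 × 23
LCM(966, 231, 2415) = 2 × 3 × 5 × 7 × 11 × 23 = 53130.
Smallest multiple of 53130 that is ≥ 279609: ⌈279609/53130⌉ × 53130 = 6 × 53130 = 318780.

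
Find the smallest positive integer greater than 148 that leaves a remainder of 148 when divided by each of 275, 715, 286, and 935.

121698

N − 148 must be a common multiple of 275, 715, 286, and 935.
275 = 5^2 × 11
715 = 5 × 11 × 13
286 = 2 × 11 × 13
935 = 5 × 11 × 17
LCM(275, 715, 286, 935) = 2 × 5^2 × 11 × 13 × 17 = 121550.
Smallest N > 148 is LCM + 148 = 121550 + 148 = 121698.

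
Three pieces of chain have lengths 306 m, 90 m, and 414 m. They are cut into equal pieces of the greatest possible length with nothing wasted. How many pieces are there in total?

Piece length = gcd(306, 90, 414).
306 = 2 × 3^2 × 17
90 = 2 × 3^2 × 5
414 = 2 × 3^2 × 23
gcd(306, 90, 414) = 2 × 3^2 = 18.
Total pieces = 306/18 + 90/18 + 414/18 = 17 + 5 + 23 = 45.

45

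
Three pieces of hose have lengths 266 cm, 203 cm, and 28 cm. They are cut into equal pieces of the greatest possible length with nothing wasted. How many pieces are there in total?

Piece length = gcd(266, 203, 28).
266 = 2 × 7 × 19
203 = 7 × 29
28 = 2^2 × 7
gcd(266, 203, 28) = 7.
Total pieces = 266/7 + 203/7 + 28/7 = 38 + 29 + 4 = 71.

71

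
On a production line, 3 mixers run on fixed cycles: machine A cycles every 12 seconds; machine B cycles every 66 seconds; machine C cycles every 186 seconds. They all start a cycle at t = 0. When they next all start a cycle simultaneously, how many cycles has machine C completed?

They are all back at their starting positions together after one LCM of the periods.
12 = 2^2 × 3
66 = 2 × 3 × 11
186 = 2 × 3 × 31
LCM(12, 66, 186) = 2^2 × 3 × 11 × 31 = 4092.
Cycles for period 186: 4092 / 186 = 22.

22 cycles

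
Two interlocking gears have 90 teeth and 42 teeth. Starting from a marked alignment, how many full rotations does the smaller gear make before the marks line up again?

The first common completion time is the LCM of the periods.
90 = 2 × 3^2 × 5
42 = 2 × 3 × 7
LCM(90, 42) = 2 × 3^2 × 5 × 7 = 630.
Rotations for period 42: 630 / 42 = 15.

15 rotations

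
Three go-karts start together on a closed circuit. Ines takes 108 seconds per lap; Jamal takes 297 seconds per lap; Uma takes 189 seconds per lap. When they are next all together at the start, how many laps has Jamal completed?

28 laps

The first common completion time is the LCM of the periods.
108 = 2^2 × 3^3
297 = 3^3 × 11
189 = 3^3 × 7
LCM(108, 297, 189) = 2^2 × 3^3 × 7 × 11 = 8316.
Laps for period 297: 8316 / 297 = 28.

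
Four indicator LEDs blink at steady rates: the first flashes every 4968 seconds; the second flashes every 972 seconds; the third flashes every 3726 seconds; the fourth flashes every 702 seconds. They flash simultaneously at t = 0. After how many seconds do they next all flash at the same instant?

The first simultaneous occurrence is after LCM of the individual periods.
4968 = 2^3 × 3^3 × 23
972 = 2^2 × 3^5
3726 = 2 × 3^4 × 23
702 = 2 × 3^3 × 13
LCM(4968, 972, 3726, 702) = 2^3 × 3^5 × 13 × 23 = 581256.

581256 seconds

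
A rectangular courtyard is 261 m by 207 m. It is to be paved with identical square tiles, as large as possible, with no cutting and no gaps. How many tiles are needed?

667

Tile side = gcd(261, 207).
261 = 3^2 × 29
207 = 3^2 × 23
gcd(261, 207) = 3^2 = 9.
Tiles: (261/9) × (207/9) = 29 × 23 = 667.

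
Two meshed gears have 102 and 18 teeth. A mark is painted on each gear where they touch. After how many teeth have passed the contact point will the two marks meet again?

They coincide at every common multiple of the periods; the first is the LCM.
102 = 2 × 3 × 17
18 = 2 × 3^2
LCM(102, 18) = 2 × 3^2 × 17 = 306.

306 teeth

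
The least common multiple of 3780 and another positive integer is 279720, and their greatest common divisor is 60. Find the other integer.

4440

gcd × lcm = product of the two integers, so the other integer is (60 × 279720) / 3780 = 4440.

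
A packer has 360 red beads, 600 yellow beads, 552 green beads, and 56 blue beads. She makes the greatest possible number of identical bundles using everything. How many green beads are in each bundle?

Number of bundles = gcd(360, 600, 552, 56).
360 = 2^3 × 3^2 × 5
600 = 2^3 × 3 × 5^2
552 = 2^3 × 3 × 23
56 = 2^3 × 7
gcd(360, 600, 552, 56) = 2^3 = 8.
green beads per bundle = 552 / 8 = 69.

69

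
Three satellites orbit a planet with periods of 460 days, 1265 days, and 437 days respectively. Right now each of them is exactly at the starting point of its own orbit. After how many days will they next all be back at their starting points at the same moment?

We need the least common multiple of the intervals.
460 = 2^2 × 5 × 23
1265 = 5 × 11 × 23
437 = 19 × 23
LCM(460, 1265, 437) = 2^2 × 5 × 11 × 19 × 23 = 96140.

96140 days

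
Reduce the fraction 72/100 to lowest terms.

72 = 2^3 × 3^2
100 = 2^2 × 5^2
gcd(72, 100) = 2^2 = 4.
Divide numerator and denominator by 4: 72/100 = 18/25.

18/25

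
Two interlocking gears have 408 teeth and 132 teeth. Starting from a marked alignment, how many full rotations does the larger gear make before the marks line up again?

The first common completion time is the LCM of the periods.
408 = 2^3 × 3 × 17
132 = 2^2 × 3 × 11
LCM(408, 132) = 2^3 × 3 × 11 × 17 = 4488.
Rotations for period 408: 4488 / 408 = 11.

11 rotations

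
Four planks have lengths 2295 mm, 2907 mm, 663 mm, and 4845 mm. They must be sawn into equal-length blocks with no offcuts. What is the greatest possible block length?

51 mm

The block length must divide every plank, so the greatest is gcd(2295, 2907, 663, 4845).
2295 = 3^3 × 5 × 17
2907 = 3^2 × 17 × 19
663 = 3 × 13 × 17
4845 = 3 × 5 × 17 × 19
gcd(2295, 2907, 663, 4845) = 3 × 17 = 51.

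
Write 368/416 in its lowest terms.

23/26

368 = 2^4 × 23
416 = 2^5 × 13
gcd(368, 416) = 2^4 = 16.
Divide numerator and denominator by 16: 368/416 = 23/26.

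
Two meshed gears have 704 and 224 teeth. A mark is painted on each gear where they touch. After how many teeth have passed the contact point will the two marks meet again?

The first simultaneous occurrence is after LCM of the individual periods.
704 = 2^6 × 11
224 = 2^5 × 7
LCM(704, 224) = 2^6 × 7 × 11 = 4928.

4928 teeth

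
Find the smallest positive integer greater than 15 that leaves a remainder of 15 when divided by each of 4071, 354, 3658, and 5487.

252417

N − 15 must be a common multiple of 4071, 354, 3658, and 5487.
4071 = 3 × 23 × 59
354 = 2 × 3 × 59
3658 = 2 × 31 × 59
5487 = 3 × 31 × 59
LCM(4071, 354, 3658, 5487) = 2 × 3 × 23 × 31 × 59 = 252402.
Smallest N > 15 is LCM + 15 = 252402 + 15 = 252417.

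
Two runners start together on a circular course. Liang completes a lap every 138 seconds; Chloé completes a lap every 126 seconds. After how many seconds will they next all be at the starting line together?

2898 seconds

We need the least common multiple of the intervals.
138 = 2 × 3 × 23
126 = 2 × 3^2 × 7
LCM(138, 126) = 2 × 3^2 × 7 × 23 = 2898.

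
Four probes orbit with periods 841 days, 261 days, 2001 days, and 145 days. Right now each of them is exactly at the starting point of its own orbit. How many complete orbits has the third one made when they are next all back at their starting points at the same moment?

435 orbits

The first common completion time is the LCM of the periods.
841 = 29^2
261 = 3^2 × 29
2001 = 3 × 23 × 29
145 = 5 × 29
LCM(841, 261, 2001, 145) = 3^2 × 5 × 23 × 29^2 = 870435.
Orbits for period 2001: 870435 / 2001 = 435.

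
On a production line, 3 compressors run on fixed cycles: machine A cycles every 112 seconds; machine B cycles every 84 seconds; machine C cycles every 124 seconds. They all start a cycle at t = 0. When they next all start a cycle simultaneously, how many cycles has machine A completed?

93 cycles

They are all back at their starting positions together after one LCM of the periods.
112 = 2^4 × 7
84 = 2^2 × 3 × 7
124 = 2^2 × 31
LCM(112, 84, 124) = 2^4 × 3 × 7 × 31 = 10416.
Cycles for period 112: 10416 / 112 = 93.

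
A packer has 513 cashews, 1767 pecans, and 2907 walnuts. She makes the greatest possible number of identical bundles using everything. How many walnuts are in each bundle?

51

Number of bundles = gcd(513, 1767, 2907).
513 = 3^3 × 19
1767 = 3 × 19 × 31
2907 = 3^2 × 17 × 19
gcd(513, 1767, 2907) = 3 × 19 = 57.
walnuts per bundle = 2907 / 57 = 51.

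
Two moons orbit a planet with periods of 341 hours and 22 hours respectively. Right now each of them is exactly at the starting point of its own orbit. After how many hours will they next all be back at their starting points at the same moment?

682 hours

We need the least common multiple of the intervals.
341 = 11 × 31
22 = 2 × 11
LCM(341, 22) = 2 × 11 × 31 = 682.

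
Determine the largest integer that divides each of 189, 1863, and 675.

189 = 3^3 × 7
1863 = 3^4 × 23
675 = 3^3 × 5^2
gcd(189, 1863, 675) = 3^3 = 27.

27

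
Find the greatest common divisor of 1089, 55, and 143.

1089 = 3^2 × 11^2
55 = 5 × 11
143 = 11 × 13
gcd(1089, 55, 143) = 11.

11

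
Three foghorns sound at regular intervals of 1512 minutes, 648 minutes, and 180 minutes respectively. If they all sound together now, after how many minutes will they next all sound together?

22680 minutes

They coincide at every common multiple of the periods; the first is the LCM.
1512 = 2^3 × 3^3 × 7
648 = 2^3 × 3^4
180 = 2^2 × 3^2 × 5
LCM(1512, 648, 180) = 2^3 × 3^4 × 5 × 7 = 22680.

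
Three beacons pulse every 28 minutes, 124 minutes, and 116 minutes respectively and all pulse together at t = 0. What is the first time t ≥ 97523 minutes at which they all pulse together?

100688 minutes

Joint pulses occur at multiples of LCM(28, 124, 116).
28 = 2^2 × 7
124 = 2^2 × 31
116 = 2^2 × 29
LCM(28, 124, 116) = 2^2 × 7 × 29 × 31 = 25172.
Smallest multiple of 25172 that is ≥ 97523: ⌈97523/25172⌉ × 25172 = 4 × 25172 = 100688.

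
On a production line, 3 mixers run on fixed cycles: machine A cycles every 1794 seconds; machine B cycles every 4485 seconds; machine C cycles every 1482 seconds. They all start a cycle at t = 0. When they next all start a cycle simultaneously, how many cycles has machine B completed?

38 cycles

The first common completion time is the LCM of the periods.
1794 = 2 × 3 × 13 × 23
4485 = 3 × 5 × 13 × 23
1482 = 2 × 3 × 13 × 19
LCM(1794, 4485, 1482) = 2 × 3 × 5 × 13 × 19 × 23 = 170430.
Cycles for period 4485: 170430 / 4485 = 38.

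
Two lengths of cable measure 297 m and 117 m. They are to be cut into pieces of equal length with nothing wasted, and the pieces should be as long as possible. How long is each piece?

The greatest length dividing all of 297 and 117 is their gcd.
297 = 3^3 × 11
117 = 3^2 × 13
gcd(297, 117) = 3^2 = 9.

9 m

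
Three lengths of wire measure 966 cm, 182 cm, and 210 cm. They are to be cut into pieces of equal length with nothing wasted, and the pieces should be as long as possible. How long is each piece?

14 cm

The greatest length dividing all of 966, 182, and 210 is their gcd.
966 = 2 × 3 × 7 × 23
182 = 2 × 7 × 13
210 = 2 × 3 × 5 × 7
gcd(966, 182, 210) = 2 × 7 = 14.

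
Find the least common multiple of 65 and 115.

1495

65 = 5 × 13
115 = 5 × 23
LCM(65, 115) = 5 × 13 × 23 = 1495.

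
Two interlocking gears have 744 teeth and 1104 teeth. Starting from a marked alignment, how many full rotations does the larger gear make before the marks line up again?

The first common completion time is the LCM of the periods.
744 = 2^3 × 3 × 31
1104 = 2^4 × 3 × 23
LCM(744, 1104) = 2^4 × 3 × 23 × 31 = 34224.
Rotations for period 1104: 34224 / 1104 = 31.

31 rotations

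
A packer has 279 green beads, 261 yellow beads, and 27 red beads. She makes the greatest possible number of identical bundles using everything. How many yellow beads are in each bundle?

Number of bundles = gcd(279, 261, 27).
279 = 3^2 × 31
261 = 3^2 × 29
27 = 3^3
gcd(279, 261, 27) = 3^2 = 9.
yellow beads per bundle = 261 / 9 = 29.

29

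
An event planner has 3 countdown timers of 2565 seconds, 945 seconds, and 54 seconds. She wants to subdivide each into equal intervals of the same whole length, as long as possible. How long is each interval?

27 seconds

The interval must divide each timer length; the longest such is the gcd.
2565 = 3^3 × 5 × 19
945 = 3^3 × 5 × 7
54 = 2 × 3^3
gcd(2565, 945, 54) = 3^3 = 27.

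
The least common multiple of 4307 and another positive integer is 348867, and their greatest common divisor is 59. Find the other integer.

gcd × lcm = product of the two integers, so the other integer is (59 × 348867) / 4307 = 4779.

4779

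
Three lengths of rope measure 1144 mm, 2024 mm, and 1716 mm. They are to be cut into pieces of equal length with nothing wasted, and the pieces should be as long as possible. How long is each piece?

Each piece length must divide every original length, so the longest possible is gcd(1144, 2024, 1716).
1144 = 2^3 × 11 × 13
2024 = 2^3 × 11 × 23
1716 = 2^2 × 3 × 11 × 13
gcd(1144, 2024, 1716) = 2^2 × 11 = 44.

44 mm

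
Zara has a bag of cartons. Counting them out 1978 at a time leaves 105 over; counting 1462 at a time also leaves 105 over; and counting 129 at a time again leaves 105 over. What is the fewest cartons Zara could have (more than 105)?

N − 105 must be a common multiple of 1978, 1462, and 129.
1978 = 2 × 23 × 43
1462 = 2 × 17 × 43
129 = 3 × 43
LCM(1978, 1462, 129) = 2 × 3 × 17 × 23 × 43 = 100878.
Smallest N > 105 is LCM + 105 = 100878 + 105 = 100983.

100983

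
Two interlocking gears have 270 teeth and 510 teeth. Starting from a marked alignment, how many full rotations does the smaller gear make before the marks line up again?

17 rotations

They are all back at their starting positions together after one LCM of the periods.
270 = 2 × 3^3 × 5
510 = 2 × 3 × 5 × 17
LCM(270, 510) = 2 × 3^3 × 5 × 17 = 4590.
Rotations for period 270: 4590 / 270 = 17.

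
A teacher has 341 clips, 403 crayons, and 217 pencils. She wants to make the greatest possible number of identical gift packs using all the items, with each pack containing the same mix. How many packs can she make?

31 packs

The pack count must divide each quantity, so the greatest is gcd(341, 403, 217).
341 = 11 × 31
403 = 13 × 31
217 = 7 × 31
gcd(341, 403, 217) = 31.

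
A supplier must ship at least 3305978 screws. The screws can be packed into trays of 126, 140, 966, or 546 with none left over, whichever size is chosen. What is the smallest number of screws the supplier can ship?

The number of screws must be a common multiple of 126, 140, 966, and 546, so a multiple of their LCM.
126 = 2 × 3^2 × 7
140 = 2^2 × 5 × 7
966 = 2 × 3 × 7 × 23
546 = 2 × 3 × 7 × 13
LCM(126, 140, 966, 546) = 2^2 × 3^2 × 5 × 7 × 13 × 23 = 376740.
Smallest multiple of 376740 that is ≥ 3305978: ⌈3305978/376740⌉ × 376740 = 9 × 376740 = 3390660.

3390660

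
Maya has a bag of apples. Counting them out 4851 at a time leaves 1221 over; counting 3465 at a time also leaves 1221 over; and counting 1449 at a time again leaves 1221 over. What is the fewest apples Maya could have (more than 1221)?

N − 1221 must be a common multiple of 4851, 3465, and 1449.
4851 = 3^2 × 7^2 × 11
3465 = 3^2 × 5 × 7 × 11
1449 = 3^2 × 7 × 23
LCM(4851, 3465, 1449) = 3^2 × 5 × 7^2 × 11 × 23 = 557865.
Smallest N > 1221 is LCM + 1221 = 557865 + 1221 = 559086.

559086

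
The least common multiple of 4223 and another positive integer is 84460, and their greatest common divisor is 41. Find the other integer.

820

gcd × lcm = product of the two integers, so the other integer is (41 × 84460) / 4223 = 820.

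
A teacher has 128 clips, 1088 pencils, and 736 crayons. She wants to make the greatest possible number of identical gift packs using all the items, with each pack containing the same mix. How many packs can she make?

The pack count must divide each quantity, so the greatest is gcd(128, 1088, 736).
128 = 2^7
1088 = 2^6 × 17
736 = 2^5 × 23
gcd(128, 1088, 736) = 2^5 = 32.

32 packs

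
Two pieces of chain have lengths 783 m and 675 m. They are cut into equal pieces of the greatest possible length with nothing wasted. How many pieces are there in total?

54

Piece length = gcd(783, 675).
783 = 3^3 × 29
675 = 3^3 × 5^2
gcd(783, 675) = 3^3 = 27.
Total pieces = 783/27 + 675/27 = 29 + 25 = 54.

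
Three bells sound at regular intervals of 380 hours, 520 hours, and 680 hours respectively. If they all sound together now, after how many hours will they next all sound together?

They coincide at every common multiple of the periods; the first is the LCM.
380 = 2^2 × 5 × 19
520 = 2^3 × 5 × 13
680 = 2^3 × 5 × 17
LCM(380, 520, 680) = 2^3 × 5 × 13 × 17 × 19 = 167960.

167960 hours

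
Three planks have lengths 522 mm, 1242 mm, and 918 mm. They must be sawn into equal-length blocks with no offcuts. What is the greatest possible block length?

The block length must divide every plank, so the greatest is gcd(522, 1242, 918).
522 = 2 × 3^2 × 29
1242 = 2 × 3^3 × 23
918 = 2 × 3^3 × 17
gcd(522, 1242, 918) = 2 × 3^2 = 18.

18 mm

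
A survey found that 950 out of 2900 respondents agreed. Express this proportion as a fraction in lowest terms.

950 = 2 × 5^2 × 19
2900 = 2^2 × 5^2 × 29
gcd(950, 2900) = 2 × 5^2 = 50.
Divide numerator and denominator by 50: 950/2900 = 19/58.

19/58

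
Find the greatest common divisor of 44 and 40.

44 = 2^2 × 11
40 = 2^3 × 5
gcd(44, 40) = 2^2 = 4.

4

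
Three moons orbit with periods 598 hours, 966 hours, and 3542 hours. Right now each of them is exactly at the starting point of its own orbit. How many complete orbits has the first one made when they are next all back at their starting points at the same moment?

231 orbits

They are all back at their starting positions together after one LCM of the periods.
598 = 2 × 13 × 23
966 = 2 × 3 × 7 × 23
3542 = 2 × 7 × 11 × 23
LCM(598, 966, 3542) = 2 × 3 × 7 × 11 × 13 × 23 = 138138.
Orbits for period 598: 138138 / 598 = 231.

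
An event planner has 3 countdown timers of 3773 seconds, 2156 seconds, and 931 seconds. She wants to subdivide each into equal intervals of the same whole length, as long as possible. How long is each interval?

49 seconds

The interval must divide each timer length; the longest such is the gcd.
3773 = 7^3 × 11
2156 = 2^2 × 7^2 × 11
931 = 7^2 × 19
gcd(3773, 2156, 931) = 7^2 = 49.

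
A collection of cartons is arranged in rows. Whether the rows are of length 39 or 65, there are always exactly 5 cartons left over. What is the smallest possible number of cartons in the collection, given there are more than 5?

N − 5 must be a common multiple of 39 and 65.
39 = 3 × 13
65 = 5 × 13
LCM(39, 65) = 3 × 5 × 13 = 195.
Smallest N > 5 is LCM + 5 = 195 + 5 = 200.

200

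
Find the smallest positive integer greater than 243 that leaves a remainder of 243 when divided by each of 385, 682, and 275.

N − 243 must be a common multiple of 385, 682, and 275.
385 = 5 × 7 × 11
682 = 2 × 11 × 31
275 = 5^2 × 11
LCM(385, 682, 275) = 2 × 5^2 × 7 × 11 × 31 = 119350.
Smallest N > 243 is LCM + 243 = 119350 + 243 = 119593.

119593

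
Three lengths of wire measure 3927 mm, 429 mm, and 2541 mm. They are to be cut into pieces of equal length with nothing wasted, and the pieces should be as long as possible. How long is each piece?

The greatest length dividing all of 3927, 429, and 2541 is their gcd.
3927 = 3 × 7 × 11 × 17
429 = 3 × 11 × 13
2541 = 3 × 7 × 11^2
gcd(3927, 429, 2541) = 3 × 11 = 33.

33 mm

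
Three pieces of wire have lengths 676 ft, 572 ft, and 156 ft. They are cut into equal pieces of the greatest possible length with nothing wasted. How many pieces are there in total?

Piece length = gcd(676, 572, 156).
676 = 2^2 × 13^2
572 = 2^2 × 11 × 13
156 = 2^2 × 3 × 13
gcd(676, 572, 156) = 2^2 × 13 = 52.
Total pieces = 676/52 + 572/52 + 156/52 = 13 + 11 + 3 = 27.

27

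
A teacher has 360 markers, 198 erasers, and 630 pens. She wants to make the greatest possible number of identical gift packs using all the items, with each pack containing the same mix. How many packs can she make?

18 packs

The pack count must divide each quantity, so the greatest is gcd(360, 198, 630).
360 = 2^3 × 3^2 × 5
198 = 2 × 3^2 × 11
630 = 2 × 3^2 × 5 × 7
gcd(360, 198, 630) = 2 × 3^2 = 18.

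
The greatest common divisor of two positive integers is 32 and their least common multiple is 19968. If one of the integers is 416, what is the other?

1536

For two integers, gcd × lcm = product, so the other is (32 × 19968) / 416 = 638976 / 416 = 1536.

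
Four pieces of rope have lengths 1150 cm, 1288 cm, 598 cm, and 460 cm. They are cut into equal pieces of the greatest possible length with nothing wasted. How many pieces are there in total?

76

Piece length = gcd(1150, 1288, 598, 460).
1150 = 2 × 5^2 × 23
1288 = 2^3 × 7 × 23
598 = 2 × 13 × 23
460 = 2^2 × 5 × 23
gcd(1150, 1288, 598, 460) = 2 × 23 = 46.
Total pieces = 1150/46 + 1288/46 + 598/46 + 460/46 = 25 + 28 + 13 + 10 = 76.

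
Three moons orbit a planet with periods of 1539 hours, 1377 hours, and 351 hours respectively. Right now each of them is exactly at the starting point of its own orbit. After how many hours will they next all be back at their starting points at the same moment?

The first simultaneous occurrence is after LCM of the individual periods.
1539 = 3^4 × 19
1377 = 3^4 × 17
351 = 3^3 × 13
LCM(1539, 1377, 351) = 3^4 × 13 × 17 × 19 = 340119.

340119 hours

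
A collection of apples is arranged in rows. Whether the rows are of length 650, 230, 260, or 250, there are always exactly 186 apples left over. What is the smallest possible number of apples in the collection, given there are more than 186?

149686

N − 186 must be a common multiple of 650, 230, 260, and 250.
650 = 2 × 5^2 × 13
230 = 2 × 5 × 23
260 = 2^2 × 5 × 13
250 = 2 × 5^3
LCM(650, 230, 260, 250) = 2^2 × 5^3 × 13 × 23 = 149500.
Smallest N > 186 is LCM + 186 = 149500 + 186 = 149686.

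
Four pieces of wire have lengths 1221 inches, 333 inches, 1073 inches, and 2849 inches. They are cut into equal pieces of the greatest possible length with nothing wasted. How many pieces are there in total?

Piece length = gcd(1221, 333, 1073, 2849).
1221 = 3 × 11 × 37
333 = 3^2 × 37
1073 = 29 × 37
2849 = 7 × 11 × 37
gcd(1221, 333, 1073, 2849) = 37.
Total pieces = 1221/37 + 333/37 + 1073/37 + 2849/37 = 33 + 9 + 29 + 77 = 148.

148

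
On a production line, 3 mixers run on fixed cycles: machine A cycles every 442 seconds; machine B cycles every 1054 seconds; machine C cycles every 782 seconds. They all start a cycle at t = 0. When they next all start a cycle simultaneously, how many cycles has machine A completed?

713 cycles

The first common completion time is the LCM of the periods.
442 = 2 × 13 × 17
1054 = 2 × 17 × 31
782 = 2 × 17 × 23
LCM(442, 1054, 782) = 2 × 13 × 17 × 23 × 31 = 315146.
Cycles for period 442: 315146 / 442 = 713.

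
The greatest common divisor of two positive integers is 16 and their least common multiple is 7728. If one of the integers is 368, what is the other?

For two integers, gcd × lcm = product, so the other is (16 × 7728) / 368 = 123648 / 368 = 336.

336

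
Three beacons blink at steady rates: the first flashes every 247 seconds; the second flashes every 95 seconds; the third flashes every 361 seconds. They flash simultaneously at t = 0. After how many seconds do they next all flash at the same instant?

23465 seconds

They coincide at every common multiple of the periods; the first is the LCM.
247 = 13 × 19
95 = 5 × 19
361 = 19^2
LCM(247, 95, 361) = 5 × 13 × 19^2 = 23465.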